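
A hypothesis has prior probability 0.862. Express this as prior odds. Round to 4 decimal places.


Odds = P(H) / P(not H) = 0.862 / 0.138
= 6.2464

6.2464


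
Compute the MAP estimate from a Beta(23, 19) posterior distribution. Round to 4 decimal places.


MAP = mode of Beta distribution
= (alpha - 1)/(alpha + beta - 2)
= (23-1)/(23+19-2)
= 22/40 = 0.55

0.55


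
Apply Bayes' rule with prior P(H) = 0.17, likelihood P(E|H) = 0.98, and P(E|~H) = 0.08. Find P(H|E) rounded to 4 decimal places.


Step 1: Compute marginal P(E) = P(E|H)P(H) + P(E|~H)P(~H)
= 0.98*0.17 + 0.08*0.83 = 0.233
Step 2: P(H|E) = P(E|H)P(H)/P(E) = 0.1666/0.233
= 0.715

0.715


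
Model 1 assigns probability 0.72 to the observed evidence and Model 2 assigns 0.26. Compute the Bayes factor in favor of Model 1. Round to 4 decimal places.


BF = P(data|M1) / P(data|M2)
= 0.72 / 0.26 = 2.7692

2.7692


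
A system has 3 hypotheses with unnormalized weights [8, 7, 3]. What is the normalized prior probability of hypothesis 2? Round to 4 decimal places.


The normalized prior is the weight divided by the total.
Total weight = 18
P(H2) = 7 / 18 = 0.3889

0.3889


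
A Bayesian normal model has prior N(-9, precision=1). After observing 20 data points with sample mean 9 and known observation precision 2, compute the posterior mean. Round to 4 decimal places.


Posterior mean = (prior_precision * prior_mean + n * data_precision * data_mean) / (prior_precision + n * data_precision)
Numerator = 1*-9 + 20*2*9 = 351
Denominator = 1 + 20*2 = 41
Posterior mean = 8.561

8.561


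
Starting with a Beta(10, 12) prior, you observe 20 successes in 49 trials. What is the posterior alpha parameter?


For a Beta-Binomial conjugate model:
Posterior alpha = prior alpha + number of successes
= 10 + 20 = 30

30


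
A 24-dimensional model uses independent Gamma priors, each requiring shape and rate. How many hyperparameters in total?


Per parameter: 2 (shape and rate).
Total = 24 * 2 = 48

48


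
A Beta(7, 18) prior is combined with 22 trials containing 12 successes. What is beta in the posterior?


In conjugate updating:
beta_posterior = beta_prior + (n - k)
= 18 + (22 - 12)
= 18 + 10 = 28

28


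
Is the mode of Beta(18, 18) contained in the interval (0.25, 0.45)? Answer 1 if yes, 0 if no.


Mode = (a-1)/(a+b-2) = 17/34 = 0.5
Interval: (0.25, 0.45)
Contains mode? 0

0


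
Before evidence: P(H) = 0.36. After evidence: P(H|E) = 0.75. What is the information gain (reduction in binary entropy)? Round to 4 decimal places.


Prior entropy = 0.9427
Posterior entropy = 0.8113
Information gain = 0.9427 - 0.8113 = 0.1314

0.1314


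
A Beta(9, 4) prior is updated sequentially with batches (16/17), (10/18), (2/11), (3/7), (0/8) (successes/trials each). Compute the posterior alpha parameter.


Sequential conjugate updating is equivalent to a single batch update.
Total successes across all batches = 31
alpha_posterior = alpha_prior + total_successes = 9 + 31
= 40

40


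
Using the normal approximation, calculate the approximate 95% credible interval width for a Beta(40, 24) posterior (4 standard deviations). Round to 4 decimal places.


Var(Beta) = 40*24/(64^2 * 65) = 0.0036
SD = 0.06
Width ~ 4*SD = 0.2402

0.2402


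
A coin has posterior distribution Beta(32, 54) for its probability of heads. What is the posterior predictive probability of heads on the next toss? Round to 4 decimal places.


Posterior predictive = E[theta] = alpha/(alpha+beta)
= 32/86
= 0.3721

0.3721


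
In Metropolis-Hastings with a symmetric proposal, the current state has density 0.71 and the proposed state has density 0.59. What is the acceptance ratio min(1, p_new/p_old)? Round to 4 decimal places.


Ratio = p_new / p_old = 0.59 / 0.71 = 0.831
Acceptance = min(1, 0.831) = 0.831

0.831


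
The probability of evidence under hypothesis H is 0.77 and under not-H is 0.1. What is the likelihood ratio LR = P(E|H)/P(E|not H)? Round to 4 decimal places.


LR = 0.77 / 0.1
= 7.7

7.7


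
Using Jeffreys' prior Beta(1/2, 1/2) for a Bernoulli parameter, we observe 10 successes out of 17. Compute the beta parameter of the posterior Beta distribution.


Conjugate update: Beta(0.5 + k, 0.5 + n - k).
k = 10, n - k = 7
Posterior beta = 0.5 + (n - k) = 0.5 + 7 = 7.5

7.5


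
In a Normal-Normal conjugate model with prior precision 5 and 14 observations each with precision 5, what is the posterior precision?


Posterior precision = prior precision + n * observation precision
= 5 + 14 * 5
= 5 + 70 = 75

75


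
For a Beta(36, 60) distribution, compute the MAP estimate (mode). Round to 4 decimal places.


MAP = mode = (a-1)/(a+b-2)
= (36-1)/(36+60-2)
= 35/94 = 0.3723

0.3723


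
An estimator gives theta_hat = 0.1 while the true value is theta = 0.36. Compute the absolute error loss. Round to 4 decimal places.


The absolute error loss is |theta_hat - theta|
= |0.1 - 0.36|
= 0.26

0.26


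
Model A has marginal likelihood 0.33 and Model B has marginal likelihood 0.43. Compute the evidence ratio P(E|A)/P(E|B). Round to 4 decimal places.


Evidence ratio = P(E|A) / P(E|B)
= 0.33 / 0.43
= 0.7674

0.7674


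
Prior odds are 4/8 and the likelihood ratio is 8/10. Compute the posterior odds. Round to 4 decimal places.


Posterior odds = prior odds * likelihood ratio
= (4/8) * (8/10)
= 32 / 80
= 0.4

0.4


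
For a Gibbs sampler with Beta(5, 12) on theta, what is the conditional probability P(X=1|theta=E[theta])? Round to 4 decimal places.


E[theta] = 5/(5+12) = 0.2941
P(X=1|theta) = theta = 0.2941

0.2941


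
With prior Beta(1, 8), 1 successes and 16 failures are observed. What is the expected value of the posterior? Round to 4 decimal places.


Posterior = Beta(2, 24)
E[theta] = alpha/(alpha+beta)
= 2/26 = 0.0769

0.0769


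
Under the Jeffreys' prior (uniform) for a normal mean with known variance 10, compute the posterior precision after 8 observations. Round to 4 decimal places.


Prior precision = 0 (flat prior).
Post. prec. = 0 + n/var = 8/10 = 0.8

0.8


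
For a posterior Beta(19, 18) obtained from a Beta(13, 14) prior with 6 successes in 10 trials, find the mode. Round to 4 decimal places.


Mode = (alpha - 1) / (alpha + beta - 2)
= 18 / 35
= 0.5143

0.5143


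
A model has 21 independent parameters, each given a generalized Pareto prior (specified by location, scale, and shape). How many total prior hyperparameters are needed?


Each generalized Pareto prior needs 3 hyperparameters (location, scale, and shape).
Total = 3 * 21 = 63

63


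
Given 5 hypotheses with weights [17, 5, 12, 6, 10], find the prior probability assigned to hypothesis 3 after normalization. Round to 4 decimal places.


To normalize, divide each weight by the sum of all weights.
Sum = 50
Prior(H3) = 12/50 = 0.24

0.24


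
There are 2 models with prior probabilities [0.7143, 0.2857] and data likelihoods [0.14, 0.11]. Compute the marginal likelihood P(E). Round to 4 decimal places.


P(E) = sum over models of P(M_i) * P(E|M_i)
= 0.7143*0.14 + 0.2857*0.11
= 0.1314

0.1314


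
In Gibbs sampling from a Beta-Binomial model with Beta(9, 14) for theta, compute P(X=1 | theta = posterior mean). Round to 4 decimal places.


Posterior mean = alpha/(alpha+beta) = 9/23 = 0.3913
P(X=1|theta=mean) = theta = 0.3913

0.3913


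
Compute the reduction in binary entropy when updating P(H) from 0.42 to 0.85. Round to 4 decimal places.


H_before = -p*log2(p) - (1-p)*log2(1-p) for p=0.42: 0.9815
H_after for p=0.85: 0.6098
Reduction = 0.9815 - 0.6098 = 0.3716

0.3716


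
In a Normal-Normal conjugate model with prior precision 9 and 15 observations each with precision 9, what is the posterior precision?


Posterior precision = prior precision + n * observation precision
= 9 + 15 * 9
= 9 + 135 = 144

144


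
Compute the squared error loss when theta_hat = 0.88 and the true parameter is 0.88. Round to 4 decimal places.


L = (theta_hat - theta_true)^2
= (0.88 - 0.88)^2
= 0.0^2 = 0.0

0.0


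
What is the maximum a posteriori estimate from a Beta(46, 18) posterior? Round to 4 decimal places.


The MAP estimate equals the mode of the distribution.
Mode of Beta(a,b) = (a-1)/(a+b-2)
= 45/62
= 0.7258

0.7258


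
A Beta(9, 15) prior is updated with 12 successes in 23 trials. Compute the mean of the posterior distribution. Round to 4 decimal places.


After update: Beta(21, 26)
Mean = 21 / (21 + 26) = 21 / 47
= 0.4468

0.4468


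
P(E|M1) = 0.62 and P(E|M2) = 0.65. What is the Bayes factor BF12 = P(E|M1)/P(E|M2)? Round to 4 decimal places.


Bayes factor BF12 = P(E|M1) / P(E|M2)
= 0.62 / 0.65
= 0.9538

0.9538


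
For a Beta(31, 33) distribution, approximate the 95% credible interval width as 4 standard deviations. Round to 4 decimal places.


Variance of Beta(a,b) = ab / ((a+b)^2 * (a+b+1))
= 31*33 / ((64)^2 * 65)
= 0.0038
SD = sqrt(0.0038) = 0.062
Width = 4 * SD = 0.2479

0.2479


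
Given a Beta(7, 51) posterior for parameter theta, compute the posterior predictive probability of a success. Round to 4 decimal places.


For a Beta-Bernoulli model, the predictive probability is the mean:
P(success) = 7/(7+51) = 7/58 = 0.1207

0.1207


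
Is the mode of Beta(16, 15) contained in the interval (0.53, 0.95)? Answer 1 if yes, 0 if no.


Mode = (a-1)/(a+b-2) = 15/29 = 0.5172
Interval: (0.53, 0.95)
Contains mode? 0

0


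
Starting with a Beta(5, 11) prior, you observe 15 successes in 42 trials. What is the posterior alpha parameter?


For a Beta-Binomial conjugate model:
Posterior alpha = prior alpha + number of successes
= 5 + 15 = 20

20


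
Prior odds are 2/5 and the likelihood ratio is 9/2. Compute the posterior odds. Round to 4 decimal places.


Posterior odds = prior odds * likelihood ratio
= (2/5) * (9/2)
= 18 / 10
= 1.8

1.8


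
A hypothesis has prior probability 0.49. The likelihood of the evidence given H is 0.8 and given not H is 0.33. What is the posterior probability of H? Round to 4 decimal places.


Using Bayes' theorem:
P(E) = 0.49 * 0.8 + 0.51 * 0.33
P(E) = 0.5603
P(H|E) = (0.49 * 0.8) / 0.5603 = 0.6996

0.6996


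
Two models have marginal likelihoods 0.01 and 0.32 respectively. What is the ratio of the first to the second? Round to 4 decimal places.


Evidence ratio = 0.01 / 0.32
= 0.0312

0.0312


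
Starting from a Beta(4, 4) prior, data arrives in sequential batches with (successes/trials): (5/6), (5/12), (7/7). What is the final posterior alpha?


In sequential Bayesian updating, we sum all successes.
Total successes = 17
Final alpha = 4 + 17 = 21

21


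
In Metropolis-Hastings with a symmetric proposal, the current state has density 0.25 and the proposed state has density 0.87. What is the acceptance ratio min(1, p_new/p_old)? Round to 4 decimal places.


Ratio = p_new / p_old = 0.87 / 0.25 = 3.48
Acceptance = min(1, 3.48) = 1.0

1.0


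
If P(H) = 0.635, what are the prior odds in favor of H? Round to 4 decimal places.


Prior odds = P(H) / (1 - P(H))
= 0.635 / 0.365
= 1.7397

1.7397


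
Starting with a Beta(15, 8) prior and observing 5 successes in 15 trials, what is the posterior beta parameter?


Posterior beta = prior beta + failures
Failures = 15 - 5 = 10
beta_post = 8 + 10 = 18

18


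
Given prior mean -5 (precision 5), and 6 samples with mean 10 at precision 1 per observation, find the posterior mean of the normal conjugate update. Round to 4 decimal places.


The posterior mean is a precision-weighted average of prior and data.
Post. prec. = 5 + 6 = 11
Post. mean = (-25 + 60)/11 = 35/11 = 3.1818

3.1818


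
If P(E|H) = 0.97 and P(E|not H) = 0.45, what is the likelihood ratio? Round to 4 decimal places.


Likelihood ratio = P(E|H) / P(E|not H)
= 0.97 / 0.45
= 2.1556

2.1556


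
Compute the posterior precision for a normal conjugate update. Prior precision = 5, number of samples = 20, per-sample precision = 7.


tau_post = tau_0 + n * tau
= 5 + 20 * 7 = 145

145


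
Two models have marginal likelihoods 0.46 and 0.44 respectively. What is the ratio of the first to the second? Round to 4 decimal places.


Evidence ratio = 0.46 / 0.44
= 1.0455

1.0455


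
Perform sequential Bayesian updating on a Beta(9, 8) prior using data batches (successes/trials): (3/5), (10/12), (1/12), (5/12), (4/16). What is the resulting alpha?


Accumulate successes: 23
Posterior alpha = prior alpha + sum of successes
= 9 + 23 = 32

32


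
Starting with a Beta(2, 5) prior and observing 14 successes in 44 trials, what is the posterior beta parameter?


Posterior beta = prior beta + failures
Failures = 44 - 14 = 30
beta_post = 5 + 30 = 35

35


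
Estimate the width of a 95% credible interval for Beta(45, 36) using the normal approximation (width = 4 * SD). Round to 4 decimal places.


For Beta(a,b): Var = ab/((a+b)^2(a+b+1))
Var = 0.003, SD = 0.0549
Approximate 95% CI width = 4 * 0.0549 = 0.2195

0.2195


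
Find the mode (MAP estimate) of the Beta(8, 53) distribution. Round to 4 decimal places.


For Beta(a,b) with a,b > 1:
Mode = (a-1)/(a+b-2) = (8-1)/(61-2)
= 7/59 = 0.1186

0.1186


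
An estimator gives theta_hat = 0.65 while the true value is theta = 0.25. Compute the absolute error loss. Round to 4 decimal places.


The absolute error loss is |theta_hat - theta|
= |0.65 - 0.25|
= 0.4

0.4


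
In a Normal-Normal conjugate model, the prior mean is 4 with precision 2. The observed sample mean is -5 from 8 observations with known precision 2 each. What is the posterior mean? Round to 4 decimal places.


Posterior precision = tau0 + n*tau = 2 + 8*2 = 18
Posterior mean = (tau0*mu0 + n*tau*xbar) / posterior_precision
= (2*4 + 8*2*-5) / 18
= -72 / 18 = -4.0

-4.0


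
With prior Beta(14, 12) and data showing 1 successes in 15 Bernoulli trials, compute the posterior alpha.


Conjugate update: alpha_posterior = alpha_prior + k
= 14 + 1 = 15

15


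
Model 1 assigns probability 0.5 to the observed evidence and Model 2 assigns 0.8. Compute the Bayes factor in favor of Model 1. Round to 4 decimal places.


BF = P(data|M1) / P(data|M2)
= 0.5 / 0.8 = 0.625

0.625


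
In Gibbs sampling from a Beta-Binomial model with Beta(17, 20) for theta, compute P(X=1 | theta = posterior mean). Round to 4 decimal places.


Posterior mean = alpha/(alpha+beta) = 17/37 = 0.4595
P(X=1|theta=mean) = theta = 0.4595

0.4595


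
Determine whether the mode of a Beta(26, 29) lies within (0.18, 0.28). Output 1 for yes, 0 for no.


First find the mode: (a-1)/(a+b-2) = 0.4717
Is 0.4717 in (0.18, 0.28)? 0

0


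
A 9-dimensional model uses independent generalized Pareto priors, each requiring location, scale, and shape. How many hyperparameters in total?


Per parameter: 3 (location, scale, and shape).
Total = 9 * 3 = 27

27


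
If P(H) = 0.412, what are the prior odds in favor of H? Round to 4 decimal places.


Prior odds = P(H) / (1 - P(H))
= 0.412 / 0.588
= 0.7007

0.7007


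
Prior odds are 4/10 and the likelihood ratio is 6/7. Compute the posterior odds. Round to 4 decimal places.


Posterior odds = prior odds * likelihood ratio
= (4/10) * (6/7)
= 24 / 70
= 0.3429

0.3429


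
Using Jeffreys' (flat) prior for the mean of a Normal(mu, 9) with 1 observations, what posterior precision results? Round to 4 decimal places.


Flat prior means prior precision is 0.
Posterior precision = n / sigma^2 = 1/9 = 0.1111

0.1111


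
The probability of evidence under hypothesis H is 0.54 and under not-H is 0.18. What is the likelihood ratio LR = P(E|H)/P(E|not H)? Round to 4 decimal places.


LR = 0.54 / 0.18
= 3.0

3.0


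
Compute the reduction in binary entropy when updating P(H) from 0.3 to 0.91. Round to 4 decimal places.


H_before = -p*log2(p) - (1-p)*log2(1-p) for p=0.3: 0.8813
H_after for p=0.91: 0.4365
Reduction = 0.8813 - 0.4365 = 0.4448

0.4448


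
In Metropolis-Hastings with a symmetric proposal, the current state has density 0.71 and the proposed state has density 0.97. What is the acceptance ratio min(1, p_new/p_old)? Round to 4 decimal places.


Ratio = p_new / p_old = 0.97 / 0.71 = 1.3662
Acceptance = min(1, 1.3662) = 1.0

1.0


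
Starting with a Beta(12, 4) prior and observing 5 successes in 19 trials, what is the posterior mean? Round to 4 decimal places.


Posterior parameters: alpha = 12 + 5 = 17
beta = 4 + 14 = 18
Posterior mean = alpha / (alpha + beta) = 17 / 35
= 0.4857

0.4857


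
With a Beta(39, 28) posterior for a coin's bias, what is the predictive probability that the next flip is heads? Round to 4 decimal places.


The predictive probability equals the posterior mean.
P(next = heads) = alpha / (alpha + beta)
= 39 / 67 = 0.5821

0.5821


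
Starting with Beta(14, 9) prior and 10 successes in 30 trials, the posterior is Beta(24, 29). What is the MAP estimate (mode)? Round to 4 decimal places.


The mode of Beta(a, b) when a > 1 and b > 1 is (a-1)/(a+b-2)
= (24 - 1) / (24 + 29 - 2)
= 23 / 51
= 0.451

0.451


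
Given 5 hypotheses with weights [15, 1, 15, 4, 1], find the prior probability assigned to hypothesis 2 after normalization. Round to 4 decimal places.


To normalize, divide each weight by the sum of all weights.
Sum = 36
Prior(H2) = 1/36 = 0.0278

0.0278


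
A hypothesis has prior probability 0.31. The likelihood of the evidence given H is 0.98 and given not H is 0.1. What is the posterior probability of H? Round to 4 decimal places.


Using Bayes' theorem:
P(E) = 0.31 * 0.98 + 0.69 * 0.1
P(E) = 0.3728
P(H|E) = (0.31 * 0.98) / 0.3728 = 0.8149

0.8149


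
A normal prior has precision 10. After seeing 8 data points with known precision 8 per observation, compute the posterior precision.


In the conjugate normal model, precisions add:
tau_posterior = tau_prior + n * tau_data
= 10 + 8*8 = 74

74


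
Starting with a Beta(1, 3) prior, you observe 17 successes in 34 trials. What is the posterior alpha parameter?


For a Beta-Binomial conjugate model:
Posterior alpha = prior alpha + number of successes
= 1 + 17 = 18

18


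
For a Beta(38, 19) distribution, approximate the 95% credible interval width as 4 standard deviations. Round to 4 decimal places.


Variance of Beta(a,b) = ab / ((a+b)^2 * (a+b+1))
= 38*19 / ((57)^2 * 58)
= 0.0038
SD = sqrt(0.0038) = 0.0619
Width = 4 * SD = 0.2476

0.2476


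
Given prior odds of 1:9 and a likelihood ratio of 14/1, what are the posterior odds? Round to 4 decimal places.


Posterior odds = prior odds * LR
Prior odds = 1/9 = 0.1111
LR = 14/1 = 14.0
Posterior odds = 0.1111 * 14.0 = 1.5556

1.5556


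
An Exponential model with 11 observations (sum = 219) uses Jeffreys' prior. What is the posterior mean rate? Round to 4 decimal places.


Posterior Gamma(11, 219)
E[lambda] = 11/219 = 0.0502

0.0502


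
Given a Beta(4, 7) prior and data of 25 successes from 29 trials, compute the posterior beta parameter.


Number of failures = 29 - 25 = 4
Posterior beta = 7 + 4 = 11

11


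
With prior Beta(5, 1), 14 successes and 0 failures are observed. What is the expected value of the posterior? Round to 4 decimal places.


Posterior = Beta(19, 1)
E[theta] = alpha/(alpha+beta)
= 19/20 = 0.95

0.95


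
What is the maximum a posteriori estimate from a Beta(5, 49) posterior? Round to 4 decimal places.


The MAP estimate equals the mode of the distribution.
Mode of Beta(a,b) = (a-1)/(a+b-2)
= 4/52
= 0.0769

0.0769


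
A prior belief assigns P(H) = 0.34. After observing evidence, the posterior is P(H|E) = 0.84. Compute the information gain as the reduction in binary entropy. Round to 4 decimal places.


H(prior) = -0.34*log2(0.34) - 0.66*log2(0.66)
= 0.9248
H(post) = -0.84*log2(0.84) - 0.16*log2(0.16)
= 0.6343
IG = 0.9248 - 0.6343 = 0.2905

0.2905


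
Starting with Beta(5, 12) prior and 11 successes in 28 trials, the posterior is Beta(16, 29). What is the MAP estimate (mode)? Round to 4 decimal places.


The mode of Beta(a, b) when a > 1 and b > 1 is (a-1)/(a+b-2)
= (16 - 1) / (16 + 29 - 2)
= 15 / 43
= 0.3488

0.3488


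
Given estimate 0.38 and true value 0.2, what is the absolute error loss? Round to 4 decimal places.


Absolute error = |estimate - true|
= |0.18| = 0.18

0.18


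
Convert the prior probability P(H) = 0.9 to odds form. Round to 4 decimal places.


P(not H) = 1 - 0.9 = 0.1
Odds = 0.9 / 0.1 = 9.0

9.0


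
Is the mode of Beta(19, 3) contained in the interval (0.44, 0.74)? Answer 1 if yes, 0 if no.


Mode = (a-1)/(a+b-2) = 18/20 = 0.9
Interval: (0.44, 0.74)
Contains mode? 0

0


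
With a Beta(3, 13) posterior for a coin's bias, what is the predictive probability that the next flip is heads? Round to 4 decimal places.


The predictive probability equals the posterior mean.
P(next = heads) = alpha / (alpha + beta)
= 3 / 16 = 0.1875

0.1875


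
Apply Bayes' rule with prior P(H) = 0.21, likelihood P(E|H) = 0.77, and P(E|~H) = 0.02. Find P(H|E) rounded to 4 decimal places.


Step 1: Compute marginal P(E) = P(E|H)P(H) + P(E|~H)P(~H)
= 0.77*0.21 + 0.02*0.79 = 0.1775
Step 2: P(H|E) = P(E|H)P(H)/P(E) = 0.1617/0.1775
= 0.911

0.911


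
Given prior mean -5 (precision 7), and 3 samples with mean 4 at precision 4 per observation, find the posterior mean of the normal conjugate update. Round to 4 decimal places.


The posterior mean is a precision-weighted average of prior and data.
Post. prec. = 7 + 12 = 19
Post. mean = (-35 + 48)/19 = 13/19 = 0.6842

0.6842


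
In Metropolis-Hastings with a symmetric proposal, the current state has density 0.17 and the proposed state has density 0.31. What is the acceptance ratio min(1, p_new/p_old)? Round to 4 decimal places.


Ratio = p_new / p_old = 0.31 / 0.17 = 1.8235
Acceptance = min(1, 1.8235) = 1.0

1.0


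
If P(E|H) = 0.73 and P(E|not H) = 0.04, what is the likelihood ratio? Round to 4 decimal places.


Likelihood ratio = P(E|H) / P(E|not H)
= 0.73 / 0.04
= 18.25

18.25


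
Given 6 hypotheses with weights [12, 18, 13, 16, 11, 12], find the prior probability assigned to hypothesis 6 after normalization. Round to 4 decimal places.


To normalize, divide each weight by the sum of all weights.
Sum = 82
Prior(H6) = 12/82 = 0.1463

0.1463


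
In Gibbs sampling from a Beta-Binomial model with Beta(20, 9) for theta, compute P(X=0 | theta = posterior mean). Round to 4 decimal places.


Posterior mean = alpha/(alpha+beta) = 20/29 = 0.6897
P(X=0|theta=mean) = 1 - theta = 0.3103

0.3103


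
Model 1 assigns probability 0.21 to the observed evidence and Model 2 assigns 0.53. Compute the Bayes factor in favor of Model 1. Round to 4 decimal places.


BF = P(data|M1) / P(data|M2)
= 0.21 / 0.53 = 0.3962

0.3962


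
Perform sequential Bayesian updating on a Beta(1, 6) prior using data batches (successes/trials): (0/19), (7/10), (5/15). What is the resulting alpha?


Accumulate successes: 12
Posterior alpha = prior alpha + sum of successes
= 1 + 12 = 13

13


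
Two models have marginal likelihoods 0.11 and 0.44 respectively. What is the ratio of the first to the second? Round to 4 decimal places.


Evidence ratio = 0.11 / 0.44
= 0.25

0.25


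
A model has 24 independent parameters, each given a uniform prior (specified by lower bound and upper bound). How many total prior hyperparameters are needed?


Each uniform prior needs 2 hyperparameters (lower bound and upper bound).
Total = 2 * 24 = 48

48


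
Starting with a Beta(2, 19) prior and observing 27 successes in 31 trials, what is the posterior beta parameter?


Posterior beta = prior beta + failures
Failures = 31 - 27 = 4
beta_post = 19 + 4 = 23

23


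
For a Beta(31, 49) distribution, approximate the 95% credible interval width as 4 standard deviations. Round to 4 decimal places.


Variance of Beta(a,b) = ab / ((a+b)^2 * (a+b+1))
= 31*49 / ((80)^2 * 81)
= 0.0029
SD = sqrt(0.0029) = 0.0541
Width = 4 * SD = 0.2165

0.2165


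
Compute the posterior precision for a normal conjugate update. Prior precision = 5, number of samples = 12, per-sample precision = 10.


tau_post = tau_0 + n * tau
= 5 + 12 * 10 = 125

125


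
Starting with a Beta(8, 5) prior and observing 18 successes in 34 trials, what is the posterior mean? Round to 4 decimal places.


Posterior parameters: alpha = 8 + 18 = 26
beta = 5 + 16 = 21
Posterior mean = alpha / (alpha + beta) = 26 / 47
= 0.5532

0.5532


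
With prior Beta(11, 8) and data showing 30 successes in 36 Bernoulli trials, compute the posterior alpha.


Conjugate update: alpha_posterior = alpha_prior + k
= 11 + 30 = 41

41


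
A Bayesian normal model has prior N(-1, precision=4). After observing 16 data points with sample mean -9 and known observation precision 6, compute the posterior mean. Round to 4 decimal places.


Posterior mean = (prior_precision * prior_mean + n * data_precision * data_mean) / (prior_precision + n * data_precision)
Numerator = 4*-1 + 16*6*-9 = -868
Denominator = 4 + 16*6 = 100
Posterior mean = -8.68

-8.68


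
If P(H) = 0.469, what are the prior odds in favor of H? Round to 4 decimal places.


Prior odds = P(H) / (1 - P(H))
= 0.469 / 0.531
= 0.8832

0.8832


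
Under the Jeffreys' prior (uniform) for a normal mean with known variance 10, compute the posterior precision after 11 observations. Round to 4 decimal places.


Prior precision = 0 (flat prior).
Post. prec. = 0 + n/var = 11/10 = 1.1

1.1


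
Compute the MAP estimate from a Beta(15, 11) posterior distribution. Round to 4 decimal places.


MAP = mode of Beta distribution
= (alpha - 1)/(alpha + beta - 2)
= (15-1)/(15+11-2)
= 14/24 = 0.5833

0.5833


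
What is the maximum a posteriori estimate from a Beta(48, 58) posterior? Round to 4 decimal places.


The MAP estimate equals the mode of the distribution.
Mode of Beta(a,b) = (a-1)/(a+b-2)
= 47/104
= 0.4519

0.4519


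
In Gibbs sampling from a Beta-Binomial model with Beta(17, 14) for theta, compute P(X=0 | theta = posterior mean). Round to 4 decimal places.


Posterior mean = alpha/(alpha+beta) = 17/31 = 0.5484
P(X=0|theta=mean) = 1 - theta = 0.4516

0.4516


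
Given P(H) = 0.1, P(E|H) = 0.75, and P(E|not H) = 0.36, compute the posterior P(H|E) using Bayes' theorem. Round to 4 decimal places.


By Bayes' theorem: P(H|E) = P(E|H)*P(H) / P(E)
P(E) = P(E|H)*P(H) + P(E|not H)*P(not H)
P(E) = 0.75*0.1 + 0.36*0.9 = 0.399
P(H|E) = 0.75*0.1 / 0.399 = 0.188

0.188


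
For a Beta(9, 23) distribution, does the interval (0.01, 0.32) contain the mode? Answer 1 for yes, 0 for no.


Mode of Beta(a,b) = (a-1)/(a+b-2)
= (9-1)/(9+23-2) = 0.2667
Check: 0.01 <= 0.2667 <= 0.32?
Result: 1

1


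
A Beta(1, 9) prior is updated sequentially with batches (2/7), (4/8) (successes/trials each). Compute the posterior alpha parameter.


Sequential conjugate updating is equivalent to a single batch update.
Total successes across all batches = 6
alpha_posterior = alpha_prior + total_successes = 1 + 6
= 7

7


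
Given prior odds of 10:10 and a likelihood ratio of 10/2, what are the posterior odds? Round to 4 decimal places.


Posterior odds = prior odds * LR
Prior odds = 10/10 = 1.0
LR = 10/2 = 5.0
Posterior odds = 1.0 * 5.0 = 5.0

5.0


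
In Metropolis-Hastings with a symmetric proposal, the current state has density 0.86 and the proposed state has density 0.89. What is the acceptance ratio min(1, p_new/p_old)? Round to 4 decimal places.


Ratio = p_new / p_old = 0.89 / 0.86 = 1.0349
Acceptance = min(1, 1.0349) = 1.0

1.0


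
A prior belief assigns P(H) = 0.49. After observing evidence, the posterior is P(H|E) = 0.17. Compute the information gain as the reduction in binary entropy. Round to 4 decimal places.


H(prior) = -0.49*log2(0.49) - 0.51*log2(0.51)
= 0.9997
H(post) = -0.17*log2(0.17) - 0.83*log2(0.83)
= 0.6577
IG = 0.9997 - 0.6577 = 0.342

0.342


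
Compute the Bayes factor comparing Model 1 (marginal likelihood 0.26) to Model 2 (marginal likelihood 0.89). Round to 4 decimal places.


BF12 = marginal likelihood of M1 / marginal likelihood of M2
= 0.26/0.89
= 0.2921

0.2921


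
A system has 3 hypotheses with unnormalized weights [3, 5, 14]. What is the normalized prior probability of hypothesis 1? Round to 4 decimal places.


The normalized prior is the weight divided by the total.
Total weight = 22
P(H1) = 3 / 22 = 0.1364

0.1364


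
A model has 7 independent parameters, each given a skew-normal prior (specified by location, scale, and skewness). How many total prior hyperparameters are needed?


Each skew-normal prior needs 3 hyperparameters (location, scale, and skewness).
Total = 3 * 7 = 21

21


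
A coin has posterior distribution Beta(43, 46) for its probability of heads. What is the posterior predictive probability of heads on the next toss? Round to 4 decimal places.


Posterior predictive = E[theta] = alpha/(alpha+beta)
= 43/89
= 0.4831

0.4831


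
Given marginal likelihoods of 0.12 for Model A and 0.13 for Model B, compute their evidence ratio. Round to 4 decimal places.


Ratio = ML(A) / ML(B) = 0.12/0.13
= 0.9231

0.9231


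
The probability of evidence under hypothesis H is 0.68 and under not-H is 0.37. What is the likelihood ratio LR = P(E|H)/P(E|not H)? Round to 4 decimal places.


LR = 0.68 / 0.37
= 1.8378

1.8378


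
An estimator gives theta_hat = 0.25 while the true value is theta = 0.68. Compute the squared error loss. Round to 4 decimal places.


The squared error loss is (theta_hat - theta)^2
= (0.25 - 0.68)^2
= (-0.43)^2 = 0.1849

0.1849


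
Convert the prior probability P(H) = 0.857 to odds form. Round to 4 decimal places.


P(not H) = 1 - 0.857 = 0.143
Odds = 0.857 / 0.143 = 5.993

5.993


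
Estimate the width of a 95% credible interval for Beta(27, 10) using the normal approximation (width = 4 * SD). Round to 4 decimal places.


For Beta(a,b): Var = ab/((a+b)^2(a+b+1))
Var = 0.0052, SD = 0.072
Approximate 95% CI width = 4 * 0.072 = 0.2882

0.2882


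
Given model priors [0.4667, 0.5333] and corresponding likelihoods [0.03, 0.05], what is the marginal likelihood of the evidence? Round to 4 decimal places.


P(E) = sum_i P(M_i) P(E|M_i)
= 0.014 + 0.0267
= 0.0407

0.0407


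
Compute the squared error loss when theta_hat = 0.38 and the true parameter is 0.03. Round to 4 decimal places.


L = (theta_hat - theta_true)^2
= (0.38 - 0.03)^2
= 0.35^2 = 0.1225

0.1225


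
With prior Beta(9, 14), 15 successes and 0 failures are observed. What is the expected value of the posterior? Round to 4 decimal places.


Posterior = Beta(24, 14)
E[theta] = alpha/(alpha+beta)
= 24/38 = 0.6316

0.6316


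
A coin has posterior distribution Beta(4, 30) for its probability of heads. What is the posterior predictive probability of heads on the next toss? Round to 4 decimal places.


Posterior predictive = E[theta] = alpha/(alpha+beta)
= 4/34
= 0.1176

0.1176


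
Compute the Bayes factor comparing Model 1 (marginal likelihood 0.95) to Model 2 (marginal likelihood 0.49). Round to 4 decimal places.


BF12 = marginal likelihood of M1 / marginal likelihood of M2
= 0.95/0.49
= 1.9388

1.9388


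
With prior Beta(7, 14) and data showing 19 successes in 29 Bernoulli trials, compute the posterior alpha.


Conjugate update: alpha_posterior = alpha_prior + k
= 7 + 19 = 26

26


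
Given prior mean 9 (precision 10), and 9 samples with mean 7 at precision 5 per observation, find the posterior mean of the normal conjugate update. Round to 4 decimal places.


The posterior mean is a precision-weighted average of prior and data.
Post. prec. = 10 + 45 = 55
Post. mean = (90 + 315)/55 = 405/55 = 7.3636

7.3636


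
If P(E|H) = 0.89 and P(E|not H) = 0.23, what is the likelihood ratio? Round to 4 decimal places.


Likelihood ratio = P(E|H) / P(E|not H)
= 0.89 / 0.23
= 3.8696

3.8696


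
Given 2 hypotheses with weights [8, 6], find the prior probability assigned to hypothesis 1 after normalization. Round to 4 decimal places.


To normalize, divide each weight by the sum of all weights.
Sum = 14
Prior(H1) = 8/14 = 0.5714

0.5714


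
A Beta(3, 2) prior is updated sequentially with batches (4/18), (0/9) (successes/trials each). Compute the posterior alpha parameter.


Sequential conjugate updating is equivalent to a single batch update.
Total successes across all batches = 4
alpha_posterior = alpha_prior + total_successes = 3 + 4
= 7

7


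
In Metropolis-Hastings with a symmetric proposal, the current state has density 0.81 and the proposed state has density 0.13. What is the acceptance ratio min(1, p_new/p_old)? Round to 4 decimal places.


Ratio = p_new / p_old = 0.13 / 0.81 = 0.1605
Acceptance = min(1, 0.1605) = 0.1605

0.1605


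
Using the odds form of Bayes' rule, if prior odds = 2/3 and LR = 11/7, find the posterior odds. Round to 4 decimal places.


Bayes' rule in odds form: posterior odds = prior odds * LR
= (2 * 11) / (3 * 7)
= 22/21 = 1.0476

1.0476


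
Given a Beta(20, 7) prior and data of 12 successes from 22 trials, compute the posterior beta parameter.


Number of failures = 22 - 12 = 10
Posterior beta = 7 + 10 = 17

17


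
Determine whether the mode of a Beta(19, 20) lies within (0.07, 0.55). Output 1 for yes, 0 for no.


First find the mode: (a-1)/(a+b-2) = 0.4865
Is 0.4865 in (0.07, 0.55)? 1

1


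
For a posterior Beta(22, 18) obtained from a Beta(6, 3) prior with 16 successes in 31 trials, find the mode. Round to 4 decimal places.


Mode = (alpha - 1) / (alpha + beta - 2)
= 21 / 38
= 0.5526

0.5526


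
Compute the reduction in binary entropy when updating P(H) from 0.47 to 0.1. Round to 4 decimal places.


H_before = -p*log2(p) - (1-p)*log2(1-p) for p=0.47: 0.9974
H_after for p=0.1: 0.469
Reduction = 0.9974 - 0.469 = 0.5284

0.5284


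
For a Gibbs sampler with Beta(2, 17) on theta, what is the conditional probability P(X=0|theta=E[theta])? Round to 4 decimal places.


E[theta] = 2/(2+17) = 0.1053
P(X=0|theta) = 1 - theta = 0.8947

0.8947


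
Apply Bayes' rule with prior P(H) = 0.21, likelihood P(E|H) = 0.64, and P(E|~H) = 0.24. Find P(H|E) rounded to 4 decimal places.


Step 1: Compute marginal P(E) = P(E|H)P(H) + P(E|~H)P(~H)
= 0.64*0.21 + 0.24*0.79 = 0.324
Step 2: P(H|E) = P(E|H)P(H)/P(E) = 0.1344/0.324
= 0.4148

0.4148


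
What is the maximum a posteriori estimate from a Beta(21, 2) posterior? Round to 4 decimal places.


The MAP estimate equals the mode of the distribution.
Mode of Beta(a,b) = (a-1)/(a+b-2)
= 20/21
= 0.9524

0.9524


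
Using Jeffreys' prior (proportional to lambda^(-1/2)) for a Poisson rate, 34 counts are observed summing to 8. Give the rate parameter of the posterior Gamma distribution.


Conjugate update: Gamma(prior_shape + S, prior_rate + n).
Prior shape = 0.5, prior rate = 0.
Posterior rate = 0 + n = 34

34.0


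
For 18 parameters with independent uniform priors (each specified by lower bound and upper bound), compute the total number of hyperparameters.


A uniform prior has 2 hyperparameters per parameter.
Total = 18 * 2 = 36

36


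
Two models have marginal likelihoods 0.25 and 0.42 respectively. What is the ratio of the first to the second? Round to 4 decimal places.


Evidence ratio = 0.25 / 0.42
= 0.5952

0.5952


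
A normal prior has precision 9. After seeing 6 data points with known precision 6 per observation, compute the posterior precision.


In the conjugate normal model, precisions add:
tau_posterior = tau_prior + n * tau_data
= 9 + 6*6 = 45

45


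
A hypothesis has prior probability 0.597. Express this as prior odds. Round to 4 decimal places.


Odds = P(H) / P(not H) = 0.597 / 0.403
= 1.4814

1.4814


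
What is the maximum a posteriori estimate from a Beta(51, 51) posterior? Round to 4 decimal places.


The MAP estimate equals the mode of the distribution.
Mode of Beta(a,b) = (a-1)/(a+b-2)
= 50/100
= 0.5

0.5


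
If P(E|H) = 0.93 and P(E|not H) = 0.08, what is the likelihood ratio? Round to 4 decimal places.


Likelihood ratio = P(E|H) / P(E|not H)
= 0.93 / 0.08
= 11.625

11.625


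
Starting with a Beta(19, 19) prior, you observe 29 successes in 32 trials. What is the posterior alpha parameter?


For a Beta-Binomial conjugate model:
Posterior alpha = prior alpha + number of successes
= 19 + 29 = 48

48


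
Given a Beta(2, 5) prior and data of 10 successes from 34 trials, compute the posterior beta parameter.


Number of failures = 34 - 10 = 24
Posterior beta = 5 + 24 = 29

29


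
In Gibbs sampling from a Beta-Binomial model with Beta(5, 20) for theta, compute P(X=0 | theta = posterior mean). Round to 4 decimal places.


Posterior mean = alpha/(alpha+beta) = 5/25 = 0.2
P(X=0|theta=mean) = 1 - theta = 0.8

0.8


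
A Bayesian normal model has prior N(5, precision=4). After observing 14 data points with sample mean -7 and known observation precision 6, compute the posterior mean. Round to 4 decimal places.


Posterior mean = (prior_precision * prior_mean + n * data_precision * data_mean) / (prior_precision + n * data_precision)
Numerator = 4*5 + 14*6*-7 = -568
Denominator = 4 + 14*6 = 88
Posterior mean = -6.4545

-6.4545


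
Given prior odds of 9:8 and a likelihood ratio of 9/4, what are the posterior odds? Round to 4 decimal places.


Posterior odds = prior odds * LR
Prior odds = 9/8 = 1.125
LR = 9/4 = 2.25
Posterior odds = 1.125 * 2.25 = 2.5312

2.5312


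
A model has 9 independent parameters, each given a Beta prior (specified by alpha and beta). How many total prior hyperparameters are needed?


Each Beta prior needs 2 hyperparameters (alpha and beta).
Total = 2 * 9 = 18

18


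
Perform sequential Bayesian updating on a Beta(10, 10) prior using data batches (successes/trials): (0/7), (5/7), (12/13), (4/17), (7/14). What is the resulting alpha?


Accumulate successes: 28
Posterior alpha = prior alpha + sum of successes
= 10 + 28 = 38

38


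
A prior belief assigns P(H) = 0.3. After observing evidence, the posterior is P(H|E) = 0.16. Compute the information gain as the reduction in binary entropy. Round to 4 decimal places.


H(prior) = -0.3*log2(0.3) - 0.7*log2(0.7)
= 0.8813
H(post) = -0.16*log2(0.16) - 0.84*log2(0.84)
= 0.6343
IG = 0.8813 - 0.6343 = 0.247

0.247


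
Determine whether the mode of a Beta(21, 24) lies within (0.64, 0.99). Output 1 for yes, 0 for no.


First find the mode: (a-1)/(a+b-2) = 0.4651
Is 0.4651 in (0.64, 0.99)? 0

0


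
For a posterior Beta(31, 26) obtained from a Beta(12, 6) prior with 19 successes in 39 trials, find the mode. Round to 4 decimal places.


Mode = (alpha - 1) / (alpha + beta - 2)
= 30 / 55
= 0.5455

0.5455


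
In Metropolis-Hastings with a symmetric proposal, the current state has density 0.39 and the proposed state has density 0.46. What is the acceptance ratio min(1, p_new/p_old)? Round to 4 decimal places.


Ratio = p_new / p_old = 0.46 / 0.39 = 1.1795
Acceptance = min(1, 1.1795) = 1.0

1.0


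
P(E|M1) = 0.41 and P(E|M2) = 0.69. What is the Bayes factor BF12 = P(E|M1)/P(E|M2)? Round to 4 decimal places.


Bayes factor BF12 = P(E|M1) / P(E|M2)
= 0.41 / 0.69
= 0.5942

0.5942


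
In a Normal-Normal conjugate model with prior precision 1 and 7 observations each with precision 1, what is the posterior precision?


Posterior precision = prior precision + n * observation precision
= 1 + 7 * 1
= 1 + 7 = 8

8


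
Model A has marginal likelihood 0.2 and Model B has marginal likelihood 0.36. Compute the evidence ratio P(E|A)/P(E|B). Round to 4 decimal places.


Evidence ratio = P(E|A) / P(E|B)
= 0.2 / 0.36
= 0.5556

0.5556


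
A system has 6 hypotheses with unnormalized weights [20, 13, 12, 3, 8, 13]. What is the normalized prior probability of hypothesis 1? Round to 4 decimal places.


The normalized prior is the weight divided by the total.
Total weight = 69
P(H1) = 20 / 69 = 0.2899

0.2899
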